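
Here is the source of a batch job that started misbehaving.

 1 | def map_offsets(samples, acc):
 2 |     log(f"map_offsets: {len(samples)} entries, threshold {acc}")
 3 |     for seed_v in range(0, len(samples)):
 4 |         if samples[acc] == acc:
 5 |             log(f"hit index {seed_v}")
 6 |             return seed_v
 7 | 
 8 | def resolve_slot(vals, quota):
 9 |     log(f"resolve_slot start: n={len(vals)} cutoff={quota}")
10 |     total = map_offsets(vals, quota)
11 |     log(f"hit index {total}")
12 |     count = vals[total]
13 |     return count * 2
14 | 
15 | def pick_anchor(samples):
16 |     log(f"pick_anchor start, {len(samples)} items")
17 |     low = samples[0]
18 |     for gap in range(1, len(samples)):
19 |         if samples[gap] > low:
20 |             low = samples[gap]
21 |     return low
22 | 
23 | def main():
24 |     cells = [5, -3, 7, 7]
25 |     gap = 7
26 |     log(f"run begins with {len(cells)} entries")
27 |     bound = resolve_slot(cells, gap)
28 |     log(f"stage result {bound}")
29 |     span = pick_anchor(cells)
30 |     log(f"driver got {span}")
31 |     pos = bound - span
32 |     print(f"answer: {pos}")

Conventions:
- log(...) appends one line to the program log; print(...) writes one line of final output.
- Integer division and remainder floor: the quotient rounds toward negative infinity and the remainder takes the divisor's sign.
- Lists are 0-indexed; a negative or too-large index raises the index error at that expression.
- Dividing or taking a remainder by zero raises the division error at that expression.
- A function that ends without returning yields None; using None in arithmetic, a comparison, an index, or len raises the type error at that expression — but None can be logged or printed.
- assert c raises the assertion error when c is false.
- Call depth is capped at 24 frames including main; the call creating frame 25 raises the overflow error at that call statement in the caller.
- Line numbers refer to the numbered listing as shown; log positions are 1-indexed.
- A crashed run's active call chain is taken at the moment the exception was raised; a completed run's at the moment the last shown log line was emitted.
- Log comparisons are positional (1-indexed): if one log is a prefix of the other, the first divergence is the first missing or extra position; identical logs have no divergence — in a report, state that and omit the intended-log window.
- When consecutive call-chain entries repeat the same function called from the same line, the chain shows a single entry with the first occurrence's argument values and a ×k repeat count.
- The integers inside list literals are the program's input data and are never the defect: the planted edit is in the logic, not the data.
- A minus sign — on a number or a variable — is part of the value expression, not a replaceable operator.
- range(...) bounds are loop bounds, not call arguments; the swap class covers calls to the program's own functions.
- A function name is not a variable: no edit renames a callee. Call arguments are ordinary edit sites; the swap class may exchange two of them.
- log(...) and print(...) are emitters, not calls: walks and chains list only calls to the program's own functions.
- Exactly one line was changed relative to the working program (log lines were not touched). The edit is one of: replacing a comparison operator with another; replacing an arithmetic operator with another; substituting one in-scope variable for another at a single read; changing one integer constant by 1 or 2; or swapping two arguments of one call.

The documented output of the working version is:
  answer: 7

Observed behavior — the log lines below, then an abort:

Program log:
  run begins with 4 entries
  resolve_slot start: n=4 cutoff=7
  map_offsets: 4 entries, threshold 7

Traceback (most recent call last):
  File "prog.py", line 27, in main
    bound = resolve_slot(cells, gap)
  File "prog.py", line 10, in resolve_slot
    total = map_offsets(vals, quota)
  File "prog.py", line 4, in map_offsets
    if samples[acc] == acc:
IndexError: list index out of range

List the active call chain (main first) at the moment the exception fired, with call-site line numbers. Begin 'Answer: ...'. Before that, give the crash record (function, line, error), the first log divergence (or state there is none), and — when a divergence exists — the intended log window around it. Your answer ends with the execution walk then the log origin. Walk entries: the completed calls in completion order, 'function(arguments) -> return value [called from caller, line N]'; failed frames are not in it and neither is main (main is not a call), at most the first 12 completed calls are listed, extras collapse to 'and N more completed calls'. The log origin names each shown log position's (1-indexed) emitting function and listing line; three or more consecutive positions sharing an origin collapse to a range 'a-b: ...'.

Answer: main -> resolve_slot (called at line 27) -> map_offsets (called at line 10).
Key fact: The shown log is a 3-line prefix of the intended one, whose next entry is 'hit index 2'.
Crash: map_offsets, line 4, IndexError.
First divergence: position 4 (shown log ended at 3 lines; the working version continues: 'hit index 2').
Intended log window:
  2: resolve_slot start: n=4 cutoff=7
  3: map_offsets: 4 entries, threshold 7
  4: hit index 2
  5: hit index 2
Execution walk:
  (no call completed)
Log origin:
  1 — main, line 26
  2 — resolve_slot, line 9
  3 — map_offsets, line 2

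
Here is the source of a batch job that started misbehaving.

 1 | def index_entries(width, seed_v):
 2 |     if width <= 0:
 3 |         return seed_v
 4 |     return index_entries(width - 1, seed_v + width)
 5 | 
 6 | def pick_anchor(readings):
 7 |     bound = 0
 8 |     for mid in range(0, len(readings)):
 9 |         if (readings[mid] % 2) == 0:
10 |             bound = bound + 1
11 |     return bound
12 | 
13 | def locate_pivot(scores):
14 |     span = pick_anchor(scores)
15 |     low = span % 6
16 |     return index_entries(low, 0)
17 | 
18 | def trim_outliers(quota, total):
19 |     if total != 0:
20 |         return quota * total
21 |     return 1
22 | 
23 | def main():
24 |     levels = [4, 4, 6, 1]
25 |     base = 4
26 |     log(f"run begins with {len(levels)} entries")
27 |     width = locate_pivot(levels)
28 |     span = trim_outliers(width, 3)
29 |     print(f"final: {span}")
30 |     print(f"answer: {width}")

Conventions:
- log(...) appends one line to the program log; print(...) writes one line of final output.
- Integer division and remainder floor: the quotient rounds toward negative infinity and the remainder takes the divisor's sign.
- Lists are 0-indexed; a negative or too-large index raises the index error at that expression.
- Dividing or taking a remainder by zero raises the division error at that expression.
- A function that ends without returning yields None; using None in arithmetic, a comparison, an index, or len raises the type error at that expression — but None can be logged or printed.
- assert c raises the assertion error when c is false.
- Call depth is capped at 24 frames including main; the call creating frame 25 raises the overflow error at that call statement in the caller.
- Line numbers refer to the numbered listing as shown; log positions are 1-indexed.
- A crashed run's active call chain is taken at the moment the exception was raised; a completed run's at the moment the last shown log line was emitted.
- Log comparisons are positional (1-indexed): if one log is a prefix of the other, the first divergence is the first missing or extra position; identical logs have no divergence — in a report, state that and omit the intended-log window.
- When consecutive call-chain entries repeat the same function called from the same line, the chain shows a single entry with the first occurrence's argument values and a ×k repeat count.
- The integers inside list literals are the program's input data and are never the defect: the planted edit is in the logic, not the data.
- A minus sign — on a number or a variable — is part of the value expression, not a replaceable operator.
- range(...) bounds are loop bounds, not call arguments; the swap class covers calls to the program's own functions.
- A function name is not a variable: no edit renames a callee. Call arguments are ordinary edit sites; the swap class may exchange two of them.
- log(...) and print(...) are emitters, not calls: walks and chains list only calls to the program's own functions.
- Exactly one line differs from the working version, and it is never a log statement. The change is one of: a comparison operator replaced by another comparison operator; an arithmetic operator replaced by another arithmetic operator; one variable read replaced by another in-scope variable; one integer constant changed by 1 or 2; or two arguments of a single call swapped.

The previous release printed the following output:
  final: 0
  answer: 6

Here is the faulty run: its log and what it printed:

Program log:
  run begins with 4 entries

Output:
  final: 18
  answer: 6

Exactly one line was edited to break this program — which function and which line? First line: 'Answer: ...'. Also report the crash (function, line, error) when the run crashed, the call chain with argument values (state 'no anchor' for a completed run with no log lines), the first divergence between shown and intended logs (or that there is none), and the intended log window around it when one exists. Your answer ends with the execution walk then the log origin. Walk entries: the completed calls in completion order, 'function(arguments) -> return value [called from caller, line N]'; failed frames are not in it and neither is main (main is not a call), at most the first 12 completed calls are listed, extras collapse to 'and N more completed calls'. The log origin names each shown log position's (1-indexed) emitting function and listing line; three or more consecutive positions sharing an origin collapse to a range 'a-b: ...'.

Answer: the defect is in trim_outliers at line 20.
Key fact: The logs agree in full; only the final output differs.
Call chain: main.
First divergence: there is none — every log position agrees.
Execution walk:
  pick_anchor([4, 4, 6, 1]) -> 3  [called from locate_pivot, line 14]
  index_entries(0, 6) -> 6  [called from index_entries, line 4]
  index_entries(1, 5) -> 6  [called from index_entries, line 4]
  index_entries(2, 3) -> 6  [called from index_entries, line 4]
  index_entries(3, 0) -> 6  [called from locate_pivot, line 16]
  locate_pivot([4, 4, 6, 1]) -> 6  [called from main, line 27]
  trim_outliers(6, 3) -> 18  [called from main, line 28]
Log origin:
  1: from main, line 26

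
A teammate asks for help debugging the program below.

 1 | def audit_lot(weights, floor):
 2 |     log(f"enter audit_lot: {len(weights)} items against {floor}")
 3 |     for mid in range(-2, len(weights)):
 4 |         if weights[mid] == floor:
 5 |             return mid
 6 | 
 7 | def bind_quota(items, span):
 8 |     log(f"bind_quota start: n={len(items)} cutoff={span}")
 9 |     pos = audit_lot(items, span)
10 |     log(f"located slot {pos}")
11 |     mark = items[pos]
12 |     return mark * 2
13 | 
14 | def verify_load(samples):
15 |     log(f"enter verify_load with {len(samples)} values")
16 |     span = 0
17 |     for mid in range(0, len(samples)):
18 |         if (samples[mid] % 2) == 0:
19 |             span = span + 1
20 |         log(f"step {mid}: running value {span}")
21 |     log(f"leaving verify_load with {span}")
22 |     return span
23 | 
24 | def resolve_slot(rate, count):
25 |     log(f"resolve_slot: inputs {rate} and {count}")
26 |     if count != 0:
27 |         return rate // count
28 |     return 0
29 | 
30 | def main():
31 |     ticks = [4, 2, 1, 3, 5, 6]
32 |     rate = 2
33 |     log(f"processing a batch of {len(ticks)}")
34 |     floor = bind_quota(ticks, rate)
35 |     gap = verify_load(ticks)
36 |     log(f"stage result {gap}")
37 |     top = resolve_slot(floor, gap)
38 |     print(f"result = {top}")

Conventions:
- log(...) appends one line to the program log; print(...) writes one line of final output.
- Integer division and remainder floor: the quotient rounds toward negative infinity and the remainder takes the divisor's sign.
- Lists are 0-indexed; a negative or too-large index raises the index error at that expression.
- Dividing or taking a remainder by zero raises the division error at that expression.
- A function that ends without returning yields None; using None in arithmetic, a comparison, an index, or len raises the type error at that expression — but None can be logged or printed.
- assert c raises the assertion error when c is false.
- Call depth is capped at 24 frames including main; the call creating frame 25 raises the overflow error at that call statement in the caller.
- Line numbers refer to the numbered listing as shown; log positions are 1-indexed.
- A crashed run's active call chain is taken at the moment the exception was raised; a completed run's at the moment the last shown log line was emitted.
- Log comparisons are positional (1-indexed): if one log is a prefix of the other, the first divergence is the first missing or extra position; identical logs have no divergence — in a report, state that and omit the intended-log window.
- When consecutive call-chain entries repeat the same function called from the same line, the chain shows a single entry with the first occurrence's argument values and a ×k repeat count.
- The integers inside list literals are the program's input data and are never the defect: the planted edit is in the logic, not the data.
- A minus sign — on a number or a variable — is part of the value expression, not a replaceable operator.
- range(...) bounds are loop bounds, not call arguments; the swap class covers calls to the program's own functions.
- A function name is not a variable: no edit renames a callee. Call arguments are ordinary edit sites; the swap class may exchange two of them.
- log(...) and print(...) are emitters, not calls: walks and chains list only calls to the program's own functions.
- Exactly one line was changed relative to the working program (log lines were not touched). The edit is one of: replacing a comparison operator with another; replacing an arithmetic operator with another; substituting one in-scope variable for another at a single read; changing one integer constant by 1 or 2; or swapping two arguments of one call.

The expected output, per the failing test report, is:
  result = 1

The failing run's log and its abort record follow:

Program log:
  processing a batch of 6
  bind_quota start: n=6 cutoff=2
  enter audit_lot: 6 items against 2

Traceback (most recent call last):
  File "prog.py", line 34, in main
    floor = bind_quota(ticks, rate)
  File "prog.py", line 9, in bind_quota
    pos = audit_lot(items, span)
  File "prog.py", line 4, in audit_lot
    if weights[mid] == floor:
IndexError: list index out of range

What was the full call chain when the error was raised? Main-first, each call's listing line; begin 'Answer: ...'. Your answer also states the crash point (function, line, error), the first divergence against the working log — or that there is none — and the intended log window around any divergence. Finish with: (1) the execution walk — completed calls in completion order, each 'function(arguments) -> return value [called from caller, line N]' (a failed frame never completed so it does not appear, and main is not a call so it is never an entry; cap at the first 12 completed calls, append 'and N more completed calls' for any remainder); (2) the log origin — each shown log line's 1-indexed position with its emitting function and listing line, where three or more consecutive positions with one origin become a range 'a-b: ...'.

Answer: main -> bind_quota (called at line 34) -> audit_lot (called at line 9).
Key fact: Only 3 log lines were emitted before the run died; the intended continuation was 'located slot 1'.
Crash: audit_lot, line 4, IndexError.
First divergence: position 4; the shown log stops at 3 lines while the working version next logs 'located slot 1'.
Intended log window:
  2: bind_quota start: n=6 cutoff=2
  3: enter audit_lot: 6 items against 2
  4: located slot 1
  5: enter verify_load with 6 values
Execution walk:
  (no call completed)
Log origin:
  1: from main, line 33
  2: from bind_quota, line 8
  3: from audit_lot, line 2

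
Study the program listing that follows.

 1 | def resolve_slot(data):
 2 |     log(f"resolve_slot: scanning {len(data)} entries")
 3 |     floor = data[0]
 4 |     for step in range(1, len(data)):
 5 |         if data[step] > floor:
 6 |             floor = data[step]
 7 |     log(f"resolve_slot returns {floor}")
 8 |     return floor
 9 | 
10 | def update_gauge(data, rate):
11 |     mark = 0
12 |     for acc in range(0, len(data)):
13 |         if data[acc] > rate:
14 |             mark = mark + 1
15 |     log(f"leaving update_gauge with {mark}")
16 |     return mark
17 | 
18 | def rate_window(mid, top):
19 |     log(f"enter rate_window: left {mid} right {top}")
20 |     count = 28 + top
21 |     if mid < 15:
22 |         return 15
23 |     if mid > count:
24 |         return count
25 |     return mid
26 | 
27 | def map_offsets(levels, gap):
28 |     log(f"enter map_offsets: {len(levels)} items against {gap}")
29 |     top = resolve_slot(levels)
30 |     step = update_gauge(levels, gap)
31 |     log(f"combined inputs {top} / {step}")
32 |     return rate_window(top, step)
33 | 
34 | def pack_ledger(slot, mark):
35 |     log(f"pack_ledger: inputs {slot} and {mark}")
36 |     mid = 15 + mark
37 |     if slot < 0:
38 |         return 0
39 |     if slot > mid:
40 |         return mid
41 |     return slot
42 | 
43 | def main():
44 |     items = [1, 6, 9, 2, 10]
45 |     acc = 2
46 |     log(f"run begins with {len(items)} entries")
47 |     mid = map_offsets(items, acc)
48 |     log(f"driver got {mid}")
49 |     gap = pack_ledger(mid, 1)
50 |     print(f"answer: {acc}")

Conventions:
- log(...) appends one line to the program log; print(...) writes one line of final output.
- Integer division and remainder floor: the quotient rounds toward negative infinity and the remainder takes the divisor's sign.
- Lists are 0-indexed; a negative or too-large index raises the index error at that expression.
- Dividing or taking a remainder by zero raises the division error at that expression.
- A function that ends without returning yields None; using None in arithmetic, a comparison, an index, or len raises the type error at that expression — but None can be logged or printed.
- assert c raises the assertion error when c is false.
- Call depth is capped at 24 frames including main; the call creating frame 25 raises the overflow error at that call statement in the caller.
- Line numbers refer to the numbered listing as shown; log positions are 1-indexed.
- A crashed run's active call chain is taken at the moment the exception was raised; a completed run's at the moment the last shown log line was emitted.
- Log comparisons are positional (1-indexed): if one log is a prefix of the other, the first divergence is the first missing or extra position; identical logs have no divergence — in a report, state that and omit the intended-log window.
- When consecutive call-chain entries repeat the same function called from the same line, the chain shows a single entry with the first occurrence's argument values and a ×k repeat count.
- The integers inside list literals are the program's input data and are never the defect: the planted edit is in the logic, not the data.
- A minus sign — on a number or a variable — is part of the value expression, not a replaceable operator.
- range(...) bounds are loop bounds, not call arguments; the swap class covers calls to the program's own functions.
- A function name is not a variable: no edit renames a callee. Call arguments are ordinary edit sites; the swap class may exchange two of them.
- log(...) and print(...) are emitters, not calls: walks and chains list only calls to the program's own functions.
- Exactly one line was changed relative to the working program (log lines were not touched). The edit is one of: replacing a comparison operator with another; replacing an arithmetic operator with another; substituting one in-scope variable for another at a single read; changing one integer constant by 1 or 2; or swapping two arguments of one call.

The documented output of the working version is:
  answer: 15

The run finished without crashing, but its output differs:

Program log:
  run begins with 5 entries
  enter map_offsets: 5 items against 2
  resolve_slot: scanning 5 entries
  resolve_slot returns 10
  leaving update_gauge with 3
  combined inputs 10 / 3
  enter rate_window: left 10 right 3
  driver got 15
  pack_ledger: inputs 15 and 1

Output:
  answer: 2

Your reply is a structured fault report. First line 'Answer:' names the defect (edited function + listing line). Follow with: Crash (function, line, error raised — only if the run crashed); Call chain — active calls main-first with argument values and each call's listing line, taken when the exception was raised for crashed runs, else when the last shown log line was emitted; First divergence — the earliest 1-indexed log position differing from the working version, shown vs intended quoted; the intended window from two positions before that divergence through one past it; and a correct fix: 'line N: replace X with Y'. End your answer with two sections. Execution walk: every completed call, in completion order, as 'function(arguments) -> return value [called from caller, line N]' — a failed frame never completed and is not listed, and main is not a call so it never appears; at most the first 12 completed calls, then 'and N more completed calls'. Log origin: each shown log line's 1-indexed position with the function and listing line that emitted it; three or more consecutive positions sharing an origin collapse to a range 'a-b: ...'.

Answer: the defect is in main at line 50.
Key fact: Nothing in the log betrays the bug — only the output does.
Call chain: main -> pack_ledger(15, 1) (called at line 49).
First divergence: there is none — every log position agrees.
Execution walk:
  resolve_slot([1, 6, 9, 2, 10]) -> 10  [called from map_offsets, line 29]
  update_gauge([1, 6, 9, 2, 10], 2) -> 3  [called from map_offsets, line 30]
  rate_window(10, 3) -> 15  [called from map_offsets, line 32]
  map_offsets([1, 6, 9, 2, 10], 2) -> 15  [called from main, line 47]
  pack_ledger(15, 1) -> 15  [called from main, line 49]
Log line origins:
  1: emitted by main (line 46)
  2: emitted by map_offsets (line 28)
  3: emitted by resolve_slot (line 2)
  4: emitted by resolve_slot (line 7)
  5: emitted by update_gauge (line 15)
  6: emitted by map_offsets (line 31)
  7: emitted by rate_window (line 19)
  8: emitted by main (line 48)
  9: emitted by pack_ledger (line 35)
A correct fix: line 50: replace `acc` with `gap`.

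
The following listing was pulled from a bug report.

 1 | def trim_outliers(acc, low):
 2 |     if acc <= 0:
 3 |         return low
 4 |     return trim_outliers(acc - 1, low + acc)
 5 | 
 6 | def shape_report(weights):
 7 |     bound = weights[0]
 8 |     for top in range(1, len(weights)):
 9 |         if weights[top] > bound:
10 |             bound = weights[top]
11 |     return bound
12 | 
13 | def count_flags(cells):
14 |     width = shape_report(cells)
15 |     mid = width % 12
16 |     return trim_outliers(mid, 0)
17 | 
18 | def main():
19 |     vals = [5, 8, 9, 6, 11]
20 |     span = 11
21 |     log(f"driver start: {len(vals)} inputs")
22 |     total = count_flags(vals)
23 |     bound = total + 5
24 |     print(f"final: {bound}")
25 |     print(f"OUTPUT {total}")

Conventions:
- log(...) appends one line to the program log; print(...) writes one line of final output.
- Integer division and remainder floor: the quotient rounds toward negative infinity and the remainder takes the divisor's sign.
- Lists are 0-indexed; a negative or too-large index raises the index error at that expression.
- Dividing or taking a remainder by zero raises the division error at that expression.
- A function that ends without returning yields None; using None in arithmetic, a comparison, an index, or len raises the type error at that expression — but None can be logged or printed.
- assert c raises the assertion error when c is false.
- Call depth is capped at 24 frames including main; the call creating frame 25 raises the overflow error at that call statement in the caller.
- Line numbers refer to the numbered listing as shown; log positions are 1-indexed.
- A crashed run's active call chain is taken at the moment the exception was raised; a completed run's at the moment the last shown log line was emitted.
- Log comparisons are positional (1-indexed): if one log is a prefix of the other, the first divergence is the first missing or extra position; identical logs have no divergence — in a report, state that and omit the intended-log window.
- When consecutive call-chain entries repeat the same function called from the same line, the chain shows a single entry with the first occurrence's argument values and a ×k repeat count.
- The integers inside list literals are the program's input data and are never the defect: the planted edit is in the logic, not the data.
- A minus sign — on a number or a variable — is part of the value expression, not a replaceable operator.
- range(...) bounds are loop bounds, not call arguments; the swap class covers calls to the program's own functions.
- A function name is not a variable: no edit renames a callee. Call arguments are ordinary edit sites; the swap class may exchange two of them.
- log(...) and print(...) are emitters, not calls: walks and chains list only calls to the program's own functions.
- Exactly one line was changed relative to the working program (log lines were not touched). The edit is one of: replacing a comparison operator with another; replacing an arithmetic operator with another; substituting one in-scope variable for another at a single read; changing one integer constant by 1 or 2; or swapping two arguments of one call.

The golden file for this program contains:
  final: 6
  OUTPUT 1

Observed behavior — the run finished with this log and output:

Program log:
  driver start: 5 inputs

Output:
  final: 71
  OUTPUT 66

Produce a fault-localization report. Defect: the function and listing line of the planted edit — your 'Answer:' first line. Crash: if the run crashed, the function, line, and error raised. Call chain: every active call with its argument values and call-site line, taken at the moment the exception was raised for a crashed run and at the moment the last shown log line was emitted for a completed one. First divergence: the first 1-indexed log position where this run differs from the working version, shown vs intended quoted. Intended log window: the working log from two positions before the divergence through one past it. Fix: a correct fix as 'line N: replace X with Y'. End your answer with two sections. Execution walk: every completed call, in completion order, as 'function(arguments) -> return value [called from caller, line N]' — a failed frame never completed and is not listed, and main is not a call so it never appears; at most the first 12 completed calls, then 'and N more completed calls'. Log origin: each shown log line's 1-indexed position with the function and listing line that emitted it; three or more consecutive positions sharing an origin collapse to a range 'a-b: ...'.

Answer: the defect is in count_flags at line 15.
Key observation: The two runs log identically and part ways only at the printed values.
Call chain: main.
First divergence: none — the logs agree in full.
Execution walk:
  shape_report([5, 8, 9, 6, 11]) -> 11  [called from count_flags, line 14]
  trim_outliers(0, 66) -> 66  [called from trim_outliers, line 4]
  trim_outliers(1, 65) -> 66  [called from trim_outliers, line 4]
  trim_outliers(2, 63) -> 66  [called from trim_outliers, line 4]
  trim_outliers(3, 60) -> 66  [called from trim_outliers, line 4]
  trim_outliers(4, 56) -> 66  [called from trim_outliers, line 4]
  trim_outliers(5, 51) -> 66  [called from trim_outliers, line 4]
  trim_outliers(6, 45) -> 66  [called from trim_outliers, line 4]
  trim_outliers(7, 38) -> 66  [called from trim_outliers, line 4]
  trim_outliers(8, 30) -> 66  [called from trim_outliers, line 4]
  trim_outliers(9, 21) -> 66  [called from trim_outliers, line 4]
  trim_outliers(10, 11) -> 66  [called from trim_outliers, line 4]
  ... and 2 more completed calls
Log origin:
  1: logged in main at line 21
A correct fix: line 15: replace `12` with `10`.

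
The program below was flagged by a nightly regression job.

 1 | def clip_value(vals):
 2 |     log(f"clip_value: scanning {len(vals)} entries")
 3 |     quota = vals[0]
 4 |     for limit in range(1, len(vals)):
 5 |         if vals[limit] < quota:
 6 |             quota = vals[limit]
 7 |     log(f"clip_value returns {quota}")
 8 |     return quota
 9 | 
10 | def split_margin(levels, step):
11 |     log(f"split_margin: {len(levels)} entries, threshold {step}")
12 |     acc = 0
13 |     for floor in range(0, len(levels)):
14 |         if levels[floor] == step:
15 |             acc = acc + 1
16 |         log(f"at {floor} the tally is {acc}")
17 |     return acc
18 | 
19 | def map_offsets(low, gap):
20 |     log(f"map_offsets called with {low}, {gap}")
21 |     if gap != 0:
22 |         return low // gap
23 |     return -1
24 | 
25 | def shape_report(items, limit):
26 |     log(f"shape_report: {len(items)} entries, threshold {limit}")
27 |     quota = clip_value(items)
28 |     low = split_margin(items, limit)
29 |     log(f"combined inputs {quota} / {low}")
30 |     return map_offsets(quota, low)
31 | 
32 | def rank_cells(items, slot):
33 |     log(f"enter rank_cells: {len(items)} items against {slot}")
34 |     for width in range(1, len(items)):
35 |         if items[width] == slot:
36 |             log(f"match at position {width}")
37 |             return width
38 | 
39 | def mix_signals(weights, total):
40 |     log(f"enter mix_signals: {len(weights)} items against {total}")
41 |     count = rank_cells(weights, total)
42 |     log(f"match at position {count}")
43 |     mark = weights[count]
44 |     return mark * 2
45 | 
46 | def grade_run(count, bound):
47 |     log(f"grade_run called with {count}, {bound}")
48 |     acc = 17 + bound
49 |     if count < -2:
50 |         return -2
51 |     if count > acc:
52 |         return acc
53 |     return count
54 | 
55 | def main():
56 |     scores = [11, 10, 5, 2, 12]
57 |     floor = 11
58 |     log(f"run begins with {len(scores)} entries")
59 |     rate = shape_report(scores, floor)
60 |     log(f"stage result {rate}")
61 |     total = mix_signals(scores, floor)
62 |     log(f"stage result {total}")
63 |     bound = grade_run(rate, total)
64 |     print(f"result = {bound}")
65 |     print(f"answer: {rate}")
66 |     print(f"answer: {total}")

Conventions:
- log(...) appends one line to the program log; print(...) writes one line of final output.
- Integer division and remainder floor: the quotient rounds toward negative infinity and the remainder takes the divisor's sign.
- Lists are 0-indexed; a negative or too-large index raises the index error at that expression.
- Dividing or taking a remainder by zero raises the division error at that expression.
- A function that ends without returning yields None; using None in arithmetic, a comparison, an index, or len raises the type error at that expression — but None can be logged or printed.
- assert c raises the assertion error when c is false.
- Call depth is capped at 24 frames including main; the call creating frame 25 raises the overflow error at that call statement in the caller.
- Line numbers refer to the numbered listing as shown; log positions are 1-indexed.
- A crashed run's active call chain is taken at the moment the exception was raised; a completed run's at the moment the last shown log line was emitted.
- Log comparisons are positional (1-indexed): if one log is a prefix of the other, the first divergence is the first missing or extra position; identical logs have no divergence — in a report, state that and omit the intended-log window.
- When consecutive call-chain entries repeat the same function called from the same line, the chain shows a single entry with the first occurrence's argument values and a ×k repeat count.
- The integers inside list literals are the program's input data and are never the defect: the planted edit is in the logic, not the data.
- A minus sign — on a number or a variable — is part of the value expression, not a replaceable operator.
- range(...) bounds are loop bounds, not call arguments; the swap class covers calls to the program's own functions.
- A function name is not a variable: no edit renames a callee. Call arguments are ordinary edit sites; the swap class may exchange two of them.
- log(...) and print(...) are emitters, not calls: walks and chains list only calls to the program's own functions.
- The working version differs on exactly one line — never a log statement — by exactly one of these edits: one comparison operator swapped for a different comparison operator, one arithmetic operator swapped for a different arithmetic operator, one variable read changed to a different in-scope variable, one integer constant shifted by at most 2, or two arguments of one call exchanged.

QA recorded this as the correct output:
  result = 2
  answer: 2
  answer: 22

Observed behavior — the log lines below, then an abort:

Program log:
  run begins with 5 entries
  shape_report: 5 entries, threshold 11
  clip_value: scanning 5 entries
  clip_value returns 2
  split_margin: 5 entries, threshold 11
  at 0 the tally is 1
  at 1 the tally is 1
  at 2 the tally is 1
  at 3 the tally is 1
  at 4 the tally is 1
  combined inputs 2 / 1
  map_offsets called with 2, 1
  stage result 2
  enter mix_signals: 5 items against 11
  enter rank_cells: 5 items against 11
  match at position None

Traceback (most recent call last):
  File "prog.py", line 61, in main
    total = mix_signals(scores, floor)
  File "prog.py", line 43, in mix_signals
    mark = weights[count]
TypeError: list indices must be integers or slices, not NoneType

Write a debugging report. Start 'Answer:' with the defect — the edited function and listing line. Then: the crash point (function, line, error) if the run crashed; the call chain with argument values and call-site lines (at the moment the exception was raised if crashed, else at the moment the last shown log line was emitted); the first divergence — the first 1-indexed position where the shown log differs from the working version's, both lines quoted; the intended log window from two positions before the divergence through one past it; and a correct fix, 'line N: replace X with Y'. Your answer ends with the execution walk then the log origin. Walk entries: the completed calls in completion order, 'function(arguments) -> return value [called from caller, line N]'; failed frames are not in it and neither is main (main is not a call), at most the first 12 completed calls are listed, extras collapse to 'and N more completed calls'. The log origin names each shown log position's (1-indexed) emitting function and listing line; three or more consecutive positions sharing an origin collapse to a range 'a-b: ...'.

Answer: the defect is in rank_cells at line 34.
Key fact: Position 16 is the first bad log line: 'match at position None' should read 'match at position 0'.
Crash: mix_signals, line 43, TypeError.
Call chain: main -> mix_signals([11, 10, 5, 2, 12], 11) (called at line 61).
First divergence: position 16 — shown 'match at position None', intended 'match at position 0'.
Intended log window:
  14: enter mix_signals: 5 items against 11
  15: enter rank_cells: 5 items against 11
  16: match at position 0
  17: match at position 0
Execution walk:
  clip_value([11, 10, 5, 2, 12]) -> 2  [called from shape_report, line 27]
  split_margin([11, 10, 5, 2, 12], 11) -> 1  [called from shape_report, line 28]
  map_offsets(2, 1) -> 2  [called from shape_report, line 30]
  shape_report([11, 10, 5, 2, 12], 11) -> 2  [called from main, line 59]
  rank_cells([11, 10, 5, 2, 12], 11) -> None  [called from mix_signals, line 41]
Origin of each log line:
  1: logged in main at line 58
  2: logged in shape_report at line 26
  3: logged in clip_value at line 2
  4: logged in clip_value at line 7
  5: logged in split_margin at line 11
  6-10: logged in split_margin at line 16
  11: logged in shape_report at line 29
  12: logged in map_offsets at line 20
  13: logged in main at line 60
  14: logged in mix_signals at line 40
  15: logged in rank_cells at line 33
  16: logged in mix_signals at line 42
A correct fix: line 34: replace `1` with `0`.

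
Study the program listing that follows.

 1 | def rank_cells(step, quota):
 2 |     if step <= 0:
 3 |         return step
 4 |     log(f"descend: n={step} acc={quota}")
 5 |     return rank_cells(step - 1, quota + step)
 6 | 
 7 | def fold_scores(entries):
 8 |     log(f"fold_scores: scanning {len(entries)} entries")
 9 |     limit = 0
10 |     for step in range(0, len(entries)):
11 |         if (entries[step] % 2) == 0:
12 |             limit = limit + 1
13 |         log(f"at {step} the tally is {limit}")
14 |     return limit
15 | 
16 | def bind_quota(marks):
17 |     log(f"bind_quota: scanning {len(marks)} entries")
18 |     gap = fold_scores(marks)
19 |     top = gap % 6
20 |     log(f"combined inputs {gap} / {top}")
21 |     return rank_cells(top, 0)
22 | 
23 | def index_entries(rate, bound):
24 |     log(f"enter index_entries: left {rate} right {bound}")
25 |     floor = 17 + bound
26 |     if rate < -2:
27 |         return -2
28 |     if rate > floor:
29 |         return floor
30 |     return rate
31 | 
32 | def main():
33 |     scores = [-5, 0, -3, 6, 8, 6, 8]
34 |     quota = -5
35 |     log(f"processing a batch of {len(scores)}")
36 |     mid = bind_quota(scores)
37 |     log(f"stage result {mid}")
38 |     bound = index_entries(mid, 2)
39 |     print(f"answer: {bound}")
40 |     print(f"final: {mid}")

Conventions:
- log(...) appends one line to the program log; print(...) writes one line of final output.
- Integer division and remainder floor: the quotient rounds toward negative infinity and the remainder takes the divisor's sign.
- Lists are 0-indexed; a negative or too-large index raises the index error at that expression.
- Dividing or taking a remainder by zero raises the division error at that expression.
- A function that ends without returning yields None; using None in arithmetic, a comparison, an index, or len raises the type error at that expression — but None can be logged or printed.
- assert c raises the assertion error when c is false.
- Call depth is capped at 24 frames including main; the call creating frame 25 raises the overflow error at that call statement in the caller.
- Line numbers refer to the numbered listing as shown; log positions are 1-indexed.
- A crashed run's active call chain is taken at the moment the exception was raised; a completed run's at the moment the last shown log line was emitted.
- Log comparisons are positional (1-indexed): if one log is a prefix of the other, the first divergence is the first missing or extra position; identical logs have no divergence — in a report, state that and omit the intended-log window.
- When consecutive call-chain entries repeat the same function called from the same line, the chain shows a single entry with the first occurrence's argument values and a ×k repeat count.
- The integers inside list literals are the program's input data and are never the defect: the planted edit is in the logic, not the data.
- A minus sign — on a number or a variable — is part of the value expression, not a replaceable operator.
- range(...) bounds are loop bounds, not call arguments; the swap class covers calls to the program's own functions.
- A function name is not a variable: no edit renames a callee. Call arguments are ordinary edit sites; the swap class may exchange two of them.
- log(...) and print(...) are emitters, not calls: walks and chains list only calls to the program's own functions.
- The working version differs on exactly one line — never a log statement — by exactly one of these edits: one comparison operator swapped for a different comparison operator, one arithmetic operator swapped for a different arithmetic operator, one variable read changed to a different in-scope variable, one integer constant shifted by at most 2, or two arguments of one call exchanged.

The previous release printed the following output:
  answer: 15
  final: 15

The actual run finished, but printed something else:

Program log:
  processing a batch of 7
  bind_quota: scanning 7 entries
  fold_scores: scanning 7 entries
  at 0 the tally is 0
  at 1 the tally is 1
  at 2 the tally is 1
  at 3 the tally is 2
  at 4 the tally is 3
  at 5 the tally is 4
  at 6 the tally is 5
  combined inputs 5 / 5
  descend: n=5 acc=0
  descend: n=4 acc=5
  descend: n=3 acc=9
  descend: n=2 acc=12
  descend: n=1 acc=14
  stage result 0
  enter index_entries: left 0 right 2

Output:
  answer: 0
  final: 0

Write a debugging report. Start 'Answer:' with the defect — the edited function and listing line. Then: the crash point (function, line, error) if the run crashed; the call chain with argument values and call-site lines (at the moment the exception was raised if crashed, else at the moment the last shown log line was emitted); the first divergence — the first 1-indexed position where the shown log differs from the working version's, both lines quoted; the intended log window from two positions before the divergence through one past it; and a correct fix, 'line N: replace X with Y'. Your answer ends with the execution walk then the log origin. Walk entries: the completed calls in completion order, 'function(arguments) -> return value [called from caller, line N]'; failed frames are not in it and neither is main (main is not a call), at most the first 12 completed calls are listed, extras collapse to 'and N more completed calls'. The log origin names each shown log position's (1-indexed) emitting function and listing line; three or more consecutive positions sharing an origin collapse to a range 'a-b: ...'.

Answer: the defect is in rank_cells at line 3.
The tell: At log position 17 the runs split — shown 'stage result 0', but the working version logs 'stage result 15'.
Call chain: main -> index_entries(0, 2) (called at line 38).
First divergence: position 17 — shown 'stage result 0', intended 'stage result 15'.
Intended log window:
  15: descend: n=2 acc=12
  16: descend: n=1 acc=14
  17: stage result 15
  18: enter index_entries: left 15 right 2
Execution walk:
  fold_scores([-5, 0, -3, 6, 8, 6, 8]) -> 5  [called from bind_quota, line 18]
  rank_cells(0, 15) -> 0  [called from rank_cells, line 5]
  rank_cells(1, 14) -> 0  [called from rank_cells, line 5]
  rank_cells(2, 12) -> 0  [called from rank_cells, line 5]
  rank_cells(3, 9) -> 0  [called from rank_cells, line 5]
  rank_cells(4, 5) -> 0  [called from rank_cells, line 5]
  rank_cells(5, 0) -> 0  [called from bind_quota, line 21]
  bind_quota([-5, 0, -3, 6, 8, 6, 8]) -> 0  [called from main, line 36]
  index_entries(0, 2) -> 0  [called from main, line 38]
Log line origins:
  1: from main, line 35
  2: from bind_quota, line 17
  3: from fold_scores, line 8
  4-10: from fold_scores, line 13
  11: from bind_quota, line 20
  12-16: from rank_cells, line 4
  17: from main, line 37
  18: from index_entries, line 24
A correct fix: line 3: replace `step` with `quota`.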